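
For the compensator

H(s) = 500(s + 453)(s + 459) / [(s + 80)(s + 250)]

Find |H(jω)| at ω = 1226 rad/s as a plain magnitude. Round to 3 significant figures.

557

At s = jω = j1226:
zero (s+453): 453 + j1226 → |·| = √(453²+1226²) = √1708285 ≈ 1307, ∠ = arctan(1226/453) ≈ 69.72°
zero (s+459): 459 + j1226 → |·| = √(459²+1226²) = √1713757 ≈ 1309.1, ∠ = arctan(1226/459) ≈ 69.47°
pole (s+80): 80 + j1226 → |·| = √(80²+1226²) = √1509476 ≈ 1228.6, ∠ = arctan(1226/80) ≈ 86.27°
pole (s+250): 250 + j1226 → |·| = √(250²+1226²) = √1565576 ≈ 1251.2, ∠ = arctan(1226/250) ≈ 78.47°
|H| = 500 · 1.711e+06 / 1.5372e+06 ≈ 556.53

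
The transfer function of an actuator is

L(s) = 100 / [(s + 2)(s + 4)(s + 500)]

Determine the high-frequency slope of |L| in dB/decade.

-60 dB/decade

Each pole contributes −20 dB/decade at high frequency; each zero contributes +20 dB/decade.
Net: 0 zero(s) − 3 pole(s) → -60 dB/decade.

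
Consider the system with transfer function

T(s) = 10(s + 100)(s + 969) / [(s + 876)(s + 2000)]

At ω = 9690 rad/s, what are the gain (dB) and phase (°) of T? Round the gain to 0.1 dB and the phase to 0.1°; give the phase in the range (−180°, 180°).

19.8 dB, 10.5°

At s = jω = j9690:
zero (s+100): 100 + j9690 → |·| = √(100²+9690²) = √93906100 ≈ 9690.5, ∠ = arctan(9690/100) ≈ 89.41°
zero (s+969): 969 + j9690 → |·| = √(969²+9690²) = √94835061 ≈ 9738.3, ∠ = arctan(9690/969) ≈ 84.29°
pole (s+876): 876 + j9690 → |·| = √(876²+9690²) = √94663476 ≈ 9729.5, ∠ = arctan(9690/876) ≈ 84.83°
pole (s+2000): 2000 + j9690 → |·| = √(2000²+9690²) = √97896100 ≈ 9894.2, ∠ = arctan(9690/2000) ≈ 78.34°
|T| = 10 · 9.4369e+07 / 9.6266e+07 ≈ 9.8029
Gain = 20 log₁₀(9.8029) ≈ 19.83 dB
∠T = 173.70° − 163.17° = 10.53°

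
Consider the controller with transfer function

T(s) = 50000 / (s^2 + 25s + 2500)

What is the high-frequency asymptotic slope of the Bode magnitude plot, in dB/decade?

-40 dB/decade

Each pole contributes −20 dB/decade at high frequency; each zero contributes +20 dB/decade.
Net: 0 zero(s) − 2 pole(s) → -40 dB/decade.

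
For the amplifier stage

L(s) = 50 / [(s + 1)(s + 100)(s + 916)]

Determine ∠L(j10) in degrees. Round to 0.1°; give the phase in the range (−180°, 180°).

At s = jω = j10:
pole (s+1): 1 + j10 → |·| = √(1²+10²) = √101 ≈ 10.05, ∠ = arctan(10/1) ≈ 84.29°
pole (s+100): 100 + j10 → |·| = √(100²+10²) = √10100 ≈ 100.5, ∠ = arctan(10/100) ≈ 5.71°
pole (s+916): 916 + j10 → |·| = √(916²+10²) = √839156 ≈ 916.05, ∠ = arctan(10/916) ≈ 0.63°
∠L = 0.00° − 90.63° = -90.63°

-90.6°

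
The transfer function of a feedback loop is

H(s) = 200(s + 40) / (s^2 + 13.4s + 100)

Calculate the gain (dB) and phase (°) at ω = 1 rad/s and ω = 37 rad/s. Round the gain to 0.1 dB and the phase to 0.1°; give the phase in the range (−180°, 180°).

ω = 1: 38.1 dB, -6.3°; ω = 37: 18.1 dB, -115.9°

At s = jω = j1:
zero (s+40): 40 + j1 → |·| = √(40²+1²) = √1601 ≈ 40.012, ∠ = arctan(1/40) ≈ 1.43°
quadratic: (j1)² + 13.4·j1 + 100 = 99 + j13.4 → |·| ≈ 99.903, ∠ ≈ 7.71°
|H| = 200 · 40.012 / 99.903 ≈ 80.102
Gain = 20 log₁₀(80.102) ≈ 38.07 dB
∠H = 1.43° − 7.71° = -6.28°

At s = jω = j37:
zero (s+40): 40 + j37 → |·| = √(40²+37²) = √2969 ≈ 54.489, ∠ = arctan(37/40) ≈ 42.77°
quadratic: (j37)² + 13.4·j37 + 100 = -1269 + j495.8 → |·| ≈ 1362.4, ∠ ≈ 158.66°
|H| = 200 · 54.489 / 1362.4 ≈ 7.999
Gain = 20 log₁₀(7.999) ≈ 18.06 dB
∠H = 42.77° − 158.66° = -115.89°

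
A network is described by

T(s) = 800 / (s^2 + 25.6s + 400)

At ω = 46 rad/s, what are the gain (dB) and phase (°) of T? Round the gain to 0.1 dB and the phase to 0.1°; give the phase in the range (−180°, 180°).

At s = jω = j46:
quadratic: (j46)² + 25.6·j46 + 400 = -1716 + j1177.6 → |·| ≈ 2081.2, ∠ ≈ 145.54°
|T| = 800 / 2081.2 ≈ 0.38439
Gain = 20 log₁₀(0.38439) ≈ -8.30 dB
∠T = 0.00° − 145.54° = -145.54°

-8.3 dB, -145.5°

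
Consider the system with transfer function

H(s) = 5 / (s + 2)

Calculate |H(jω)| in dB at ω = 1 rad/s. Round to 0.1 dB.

7.0 dB

At s = jω = j1:
pole (s+2): 2 + j1 → |·| = √(2²+1²) = √5 ≈ 2.2361, ∠ = arctan(1/2) ≈ 26.57°
|H| = 5 / 2.2361 ≈ 2.236
Gain = 20 log₁₀(2.236) ≈ 6.99 dB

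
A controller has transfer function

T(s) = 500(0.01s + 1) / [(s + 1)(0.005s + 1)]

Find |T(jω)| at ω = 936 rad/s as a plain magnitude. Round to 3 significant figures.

1.05

At ω = 936 rad/s:
zero (1 + j936·0.01) = 1 + j9.36 → |·| ≈ 9.4133, ∠ ≈ 83.90°
pole (1 + j936·1) = 1 + j936 → |·| ≈ 936, ∠ ≈ 89.94°
pole (1 + j936·0.005) = 1 + j4.68 → |·| ≈ 4.7856, ∠ ≈ 77.94°
|T| = 500 · 9.4133 / (936 · 4.7856) ≈ 1.0508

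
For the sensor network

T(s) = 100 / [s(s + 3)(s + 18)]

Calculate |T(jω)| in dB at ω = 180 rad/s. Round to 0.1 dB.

-95.4 dB

At s = jω = j180:
pole (s+3): 3 + j180 → |·| = √(3²+180²) = √32409 ≈ 180.02, ∠ = arctan(180/3) ≈ 89.05°
pole (s+18): 18 + j180 → |·| = √(18²+180²) = √32724 ≈ 180.9, ∠ = arctan(180/18) ≈ 84.29°
pole at origin: |s| = 180, ∠ = 90.00° (in denominator)
|T| = 100 / 5.8618e+06 ≈ 1.706e-05
Gain = 20 log₁₀(1.706e-05) ≈ -95.36 dB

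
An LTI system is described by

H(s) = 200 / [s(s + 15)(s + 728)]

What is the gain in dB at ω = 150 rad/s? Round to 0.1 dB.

At s = jω = j150:
pole (s+15): 15 + j150 → |·| = √(15²+150²) = √22725 ≈ 150.75, ∠ = arctan(150/15) ≈ 84.29°
pole (s+728): 728 + j150 → |·| = √(728²+150²) = √552484 ≈ 743.29, ∠ = arctan(150/728) ≈ 11.64°
pole at origin: |s| = 150, ∠ = 90.00° (in denominator)
|H| = 200 / 1.6808e+07 ≈ 1.1899e-05
Gain = 20 log₁₀(1.1899e-05) ≈ -98.49 dB

-98.5 dB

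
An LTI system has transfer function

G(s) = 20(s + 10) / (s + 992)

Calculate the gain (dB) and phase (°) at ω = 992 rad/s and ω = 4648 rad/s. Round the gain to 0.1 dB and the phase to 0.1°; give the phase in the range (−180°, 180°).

ω = 992: 23.0 dB, 44.4°; ω = 4648: 25.8 dB, 11.9°

At s = jω = j992:
zero (s+10): 10 + j992 → |·| = √(10²+992²) = √984164 ≈ 992.05, ∠ = arctan(992/10) ≈ 89.42°
pole (s+992): 992 + j992 → |·| = √(992²+992²) = √1968128 ≈ 1402.9, ∠ = arctan(992/992) ≈ 45.00°
|G| = 20 · 992.05 / 1402.9 ≈ 14.143
Gain = 20 log₁₀(14.143) ≈ 23.01 dB
∠G = 89.42° − 45.00° = 44.42°

At s = jω = j4648:
zero (s+10): 10 + j4648 → |·| = √(10²+4648²) = √21604004 ≈ 4648, ∠ = arctan(4648/10) ≈ 89.88°
pole (s+992): 992 + j4648 → |·| = √(992²+4648²) = √22587968 ≈ 4752.7, ∠ = arctan(4648/992) ≈ 77.95°
|G| = 20 · 4648 / 4752.7 ≈ 19.559
Gain = 20 log₁₀(19.559) ≈ 25.83 dB
∠G = 89.88° − 77.95° = 11.93°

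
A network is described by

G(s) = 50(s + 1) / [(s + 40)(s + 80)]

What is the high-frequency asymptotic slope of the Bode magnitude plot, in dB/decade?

Each pole contributes −20 dB/decade at high frequency; each zero contributes +20 dB/decade.
Net: 1 zero(s) − 2 pole(s) → -20 dB/decade.

-20 dB/decade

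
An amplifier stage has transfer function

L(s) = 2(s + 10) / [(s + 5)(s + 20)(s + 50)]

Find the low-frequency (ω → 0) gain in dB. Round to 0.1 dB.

L(0) = 2·10 / (5·20·50) = 0.004
20 log₁₀(0.004) ≈ -47.96 dB

-48.0 dB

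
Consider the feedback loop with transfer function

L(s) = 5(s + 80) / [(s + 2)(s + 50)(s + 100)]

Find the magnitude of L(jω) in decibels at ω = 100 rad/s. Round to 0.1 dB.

At s = jω = j100:
zero (s+80): 80 + j100 → |·| = √(80²+100²) = √16400 ≈ 128.06, ∠ = arctan(100/80) ≈ 51.34°
pole (s+2): 2 + j100 → |·| = √(2²+100²) = √10004 ≈ 100.02, ∠ = arctan(100/2) ≈ 88.85°
pole (s+50): 50 + j100 → |·| = √(50²+100²) = √12500 ≈ 111.8, ∠ = arctan(100/50) ≈ 63.43°
pole (s+100): 100 + j100 → |·| = √(100²+100²) = √20000 ≈ 141.42, ∠ = arctan(100/100) ≈ 45.00°
|L| = 5 · 128.06 / 1.5814e+06 ≈ 0.00040489
Gain = 20 log₁₀(0.00040489) ≈ -67.85 dB

-67.9 dB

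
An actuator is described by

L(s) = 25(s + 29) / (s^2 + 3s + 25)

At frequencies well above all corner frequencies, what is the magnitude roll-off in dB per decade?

Each pole contributes −20 dB/decade at high frequency; each zero contributes +20 dB/decade.
Net: 1 zero(s) − 2 pole(s) → -20 dB/decade.

-20 dB/decade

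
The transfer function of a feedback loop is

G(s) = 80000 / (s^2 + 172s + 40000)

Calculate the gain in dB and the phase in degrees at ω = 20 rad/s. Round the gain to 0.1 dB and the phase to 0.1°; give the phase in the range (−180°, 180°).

6.1 dB, -5.0°

At s = jω = j20:
quadratic: (j20)² + 172·j20 + 40000 = 39600 + j3440 → |·| ≈ 39749, ∠ ≈ 4.96°
|G| = 80000 / 39749 ≈ 2.0126
Gain = 20 log₁₀(2.0126) ≈ 6.08 dB
∠G = 0.00° − 4.96° = -4.96°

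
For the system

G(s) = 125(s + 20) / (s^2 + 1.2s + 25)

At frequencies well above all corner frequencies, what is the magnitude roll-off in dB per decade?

-20 dB/decade

Each pole contributes −20 dB/decade at high frequency; each zero contributes +20 dB/decade.
Net: 1 zero(s) − 2 pole(s) → -20 dB/decade.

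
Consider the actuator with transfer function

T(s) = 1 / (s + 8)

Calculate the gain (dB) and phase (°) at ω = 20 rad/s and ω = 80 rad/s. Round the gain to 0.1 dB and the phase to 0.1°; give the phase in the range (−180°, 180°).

ω = 20: -26.7 dB, -68.2°; ω = 80: -38.1 dB, -84.3°

Substitute s = j20:
Numerator: 1 = 1 + j0
Denominator: (j20) + 8 = 8 + j20
|N| = √(1² + 0²) ≈ 1, ∠N ≈ 0.00°
|D| = √(8² + 20²) ≈ 21.541, ∠D ≈ 68.20°
|T| = 1 / 21.541 ≈ 0.046423
Gain = 20 log₁₀(0.046423) ≈ -26.67 dB
∠T = 0.00° − 68.20° = -68.20°

Substitute s = j80:
Numerator: 1 = 1 + j0
Denominator: (j80) + 8 = 8 + j80
|N| = √(1² + 0²) ≈ 1, ∠N ≈ 0.00°
|D| = √(8² + 80²) ≈ 80.399, ∠D ≈ 84.29°
|T| = 1 / 80.399 ≈ 0.012438
Gain = 20 log₁₀(0.012438) ≈ -38.10 dB
∠T = 0.00° − 84.29° = -84.29°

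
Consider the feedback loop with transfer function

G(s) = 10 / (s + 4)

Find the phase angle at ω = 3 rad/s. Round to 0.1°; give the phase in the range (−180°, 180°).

Substitute s = j3:
Numerator: 10 = 10 + j0
Denominator: (j3) + 4 = 4 + j3
|N| = √(10² + 0²) ≈ 10, ∠N ≈ 0.00°
|D| = √(4² + 3²) ≈ 5, ∠D ≈ 36.87°
∠G = 0.00° − 36.87° = -36.87°

-36.9°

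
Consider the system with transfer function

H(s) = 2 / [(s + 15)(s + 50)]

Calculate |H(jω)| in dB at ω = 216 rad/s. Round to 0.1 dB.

At s = jω = j216:
pole (s+15): 15 + j216 → |·| = √(15²+216²) = √46881 ≈ 216.52, ∠ = arctan(216/15) ≈ 86.03°
pole (s+50): 50 + j216 → |·| = √(50²+216²) = √49156 ≈ 221.71, ∠ = arctan(216/50) ≈ 76.97°
|H| = 2 / 48005 ≈ 4.1662e-05
Gain = 20 log₁₀(4.1662e-05) ≈ -87.61 dB

-87.6 dB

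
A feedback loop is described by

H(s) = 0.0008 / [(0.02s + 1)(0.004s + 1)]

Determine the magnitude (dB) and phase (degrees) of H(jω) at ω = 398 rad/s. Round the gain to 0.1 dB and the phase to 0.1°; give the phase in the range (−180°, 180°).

At ω = 398 rad/s:
pole (1 + j398·0.02) = 1 + j7.96 → |·| ≈ 8.0226, ∠ ≈ 82.84°
pole (1 + j398·0.004) = 1 + j1.592 → |·| ≈ 1.88, ∠ ≈ 57.87°
|H| = 0.0008 · 1 / (8.0226 · 1.88) ≈ 5.3042e-05
Gain = 20 log₁₀(5.3042e-05) ≈ -85.51 dB
∠H = (0°) − (82.84° + 57.87°) = -140.71°

-85.5 dB, -140.7°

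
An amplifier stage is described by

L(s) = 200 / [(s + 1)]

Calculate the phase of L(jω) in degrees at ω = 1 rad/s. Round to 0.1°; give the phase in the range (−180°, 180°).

-45.0°

At ω = 1 rad/s:
pole (1 + j1·1) = 1 + j1 → |·| ≈ 1.4142, ∠ ≈ 45.00°
∠L = (0°) − (45.00°) = -45.00°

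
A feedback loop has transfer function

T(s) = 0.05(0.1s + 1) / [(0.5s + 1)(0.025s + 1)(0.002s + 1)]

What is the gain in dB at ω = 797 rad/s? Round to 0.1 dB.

-71.5 dB

At ω = 797 rad/s:
zero (1 + j797·0.1) = 1 + j79.7 → |·| ≈ 79.706, ∠ ≈ 89.28°
pole (1 + j797·0.5) = 1 + j398.5 → |·| ≈ 398.5, ∠ ≈ 89.86°
pole (1 + j797·0.025) = 1 + j19.925 → |·| ≈ 19.95, ∠ ≈ 87.13°
pole (1 + j797·0.002) = 1 + j1.594 → |·| ≈ 1.8817, ∠ ≈ 57.90°
|T| = 0.05 · 79.706 / (398.5 · 19.95 · 1.8817) ≈ 0.0002664
Gain = 20 log₁₀(0.0002664) ≈ -71.49 dB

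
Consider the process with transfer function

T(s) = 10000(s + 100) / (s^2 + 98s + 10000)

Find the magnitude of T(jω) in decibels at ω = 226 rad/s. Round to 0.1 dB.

At s = jω = j226:
zero (s+100): 100 + j226 → |·| = √(100²+226²) = √61076 ≈ 247.14, ∠ = arctan(226/100) ≈ 66.13°
quadratic: (j226)² + 98·j226 + 10000 = -41076 + j22148 → |·| ≈ 46667, ∠ ≈ 151.67°
|T| = 10000 · 247.14 / 46667 ≈ 52.958
Gain = 20 log₁₀(52.958) ≈ 34.48 dB

34.5 dB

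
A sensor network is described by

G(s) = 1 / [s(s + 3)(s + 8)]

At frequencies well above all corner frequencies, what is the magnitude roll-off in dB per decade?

-60 dB/decade

Each pole contributes −20 dB/decade at high frequency; each zero contributes +20 dB/decade.
Net: 0 zero(s) − 3 pole(s) → -60 dB/decade.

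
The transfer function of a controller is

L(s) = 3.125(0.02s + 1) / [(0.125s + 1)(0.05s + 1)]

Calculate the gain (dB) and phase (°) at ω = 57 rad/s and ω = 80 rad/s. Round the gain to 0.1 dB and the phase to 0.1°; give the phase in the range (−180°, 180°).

ω = 57: -13.2 dB, -103.9°; ω = 80: -16.9 dB, -102.3°

At ω = 57 rad/s:
zero (1 + j57·0.02) = 1 + j1.14 → |·| ≈ 1.5164, ∠ ≈ 48.74°
pole (1 + j57·0.125) = 1 + j7.125 → |·| ≈ 7.1948, ∠ ≈ 82.01°
pole (1 + j57·0.05) = 1 + j2.85 → |·| ≈ 3.0203, ∠ ≈ 70.67°
|L| = 3.125 · 1.5164 / (7.1948 · 3.0203) ≈ 0.21807
Gain = 20 log₁₀(0.21807) ≈ -13.23 dB
∠L = (48.74°) − (82.01° + 70.67°) = -103.94°

At ω = 80 rad/s:
zero (1 + j80·0.02) = 1 + j1.6 → |·| ≈ 1.8868, ∠ ≈ 57.99°
pole (1 + j80·0.125) = 1 + j10 → |·| ≈ 10.05, ∠ ≈ 84.29°
pole (1 + j80·0.05) = 1 + j4 → |·| ≈ 4.1231, ∠ ≈ 75.96°
|L| = 3.125 · 1.8868 / (10.05 · 4.1231) ≈ 0.14229
Gain = 20 log₁₀(0.14229) ≈ -16.94 dB
∠L = (57.99°) − (84.29° + 75.96°) = -102.26°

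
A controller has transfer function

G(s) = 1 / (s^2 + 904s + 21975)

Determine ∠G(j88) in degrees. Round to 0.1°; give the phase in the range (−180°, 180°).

-79.9°

Substitute s = j88:
Numerator: 1 = 1 + j0
Denominator: (j88)^2 + 904(j88) + 21975 = 14231 + j79552
|N| = √(1² + 0²) ≈ 1, ∠N ≈ 0.00°
|D| = √(14231² + 79552²) ≈ 80815, ∠D ≈ 79.86°
∠G = 0.00° − 79.86° = -79.86°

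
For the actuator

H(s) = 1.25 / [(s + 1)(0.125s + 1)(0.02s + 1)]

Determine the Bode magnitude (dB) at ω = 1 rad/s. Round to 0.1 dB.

At ω = 1 rad/s:
pole (1 + j1·1) = 1 + j1 → |·| ≈ 1.4142, ∠ ≈ 45.00°
pole (1 + j1·0.125) = 1 + j0.125 → |·| ≈ 1.0078, ∠ ≈ 7.13°
pole (1 + j1·0.02) = 1 + j0.02 → |·| ≈ 1.0002, ∠ ≈ 1.15°
|H| = 1.25 · 1 / (1.4142 · 1.0078 · 1.0002) ≈ 0.87688
Gain = 20 log₁₀(0.87688) ≈ -1.14 dB

-1.1 dB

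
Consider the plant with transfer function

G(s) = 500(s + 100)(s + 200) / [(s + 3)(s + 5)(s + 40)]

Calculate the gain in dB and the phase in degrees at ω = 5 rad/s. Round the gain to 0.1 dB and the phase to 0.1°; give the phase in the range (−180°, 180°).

At s = jω = j5:
zero (s+100): 100 + j5 → |·| = √(100²+5²) = √10025 ≈ 100.12, ∠ = arctan(5/100) ≈ 2.86°
zero (s+200): 200 + j5 → |·| = √(200²+5²) = √40025 ≈ 200.06, ∠ = arctan(5/200) ≈ 1.43°
pole (s+3): 3 + j5 → |·| = √(3²+5²) = √34 ≈ 5.831, ∠ = arctan(5/3) ≈ 59.04°
pole (s+5): 5 + j5 → |·| = √(5²+5²) = √50 ≈ 7.0711, ∠ = arctan(5/5) ≈ 45.00°
pole (s+40): 40 + j5 → |·| = √(40²+5²) = √1625 ≈ 40.311, ∠ = arctan(5/40) ≈ 7.13°
|G| = 500 · 20030 / 1662.1 ≈ 6025.5
Gain = 20 log₁₀(6025.5) ≈ 75.60 dB
∠G = 4.29° − 111.17° = -106.88°

75.6 dB, -106.9°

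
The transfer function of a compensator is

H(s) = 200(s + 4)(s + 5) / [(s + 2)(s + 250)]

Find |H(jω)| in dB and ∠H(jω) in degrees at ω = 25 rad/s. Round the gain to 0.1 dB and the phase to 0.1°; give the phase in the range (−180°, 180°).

At s = jω = j25:
zero (s+4): 4 + j25 → |·| = √(4²+25²) = √641 ≈ 25.318, ∠ = arctan(25/4) ≈ 80.91°
zero (s+5): 5 + j25 → |·| = √(5²+25²) = √650 ≈ 25.495, ∠ = arctan(25/5) ≈ 78.69°
pole (s+2): 2 + j25 → |·| = √(2²+25²) = √629 ≈ 25.08, ∠ = arctan(25/2) ≈ 85.43°
pole (s+250): 250 + j25 → |·| = √(250²+25²) = √63125 ≈ 251.25, ∠ = arctan(25/250) ≈ 5.71°
|H| = 200 · 645.48 / 6301.3 ≈ 20.487
Gain = 20 log₁₀(20.487) ≈ 26.23 dB
∠H = 159.60° − 91.14° = 68.46°

26.2 dB, 68.5°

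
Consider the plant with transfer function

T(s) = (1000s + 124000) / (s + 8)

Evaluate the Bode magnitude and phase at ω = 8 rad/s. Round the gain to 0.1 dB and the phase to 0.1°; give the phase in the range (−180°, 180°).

80.8 dB, -41.3°

Substitute s = j8:
Numerator: 1000(j8) + 124000 = 124000 + j8000
Denominator: (j8) + 8 = 8 + j8
|N| = √(124000² + 8000²) ≈ 1.2426e+05, ∠N ≈ 3.69°
|D| = √(8² + 8²) ≈ 11.314, ∠D ≈ 45.00°
|T| = 1.2426e+05 / 11.314 ≈ 10983
Gain = 20 log₁₀(10983) ≈ 80.81 dB
∠T = 3.69° − 45.00° = -41.31°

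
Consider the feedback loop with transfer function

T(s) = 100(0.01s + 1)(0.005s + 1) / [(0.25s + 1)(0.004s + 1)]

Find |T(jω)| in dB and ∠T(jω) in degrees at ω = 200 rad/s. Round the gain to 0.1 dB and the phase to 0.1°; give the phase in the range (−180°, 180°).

13.9 dB, -19.1°

At ω = 200 rad/s:
zero (1 + j200·0.01) = 1 + j2 → |·| ≈ 2.2361, ∠ ≈ 63.43°
zero (1 + j200·0.005) = 1 + j1 → |·| ≈ 1.4142, ∠ ≈ 45.00°
pole (1 + j200·0.25) = 1 + j50 → |·| ≈ 50.01, ∠ ≈ 88.85°
pole (1 + j200·0.004) = 1 + j0.8 → |·| ≈ 1.2806, ∠ ≈ 38.66°
|T| = 100 · 2.2361 · 1.4142 / (50.01 · 1.2806) ≈ 4.9378
Gain = 20 log₁₀(4.9378) ≈ 13.87 dB
∠T = (63.43° + 45.00°) − (88.85° + 38.66°) = -19.08°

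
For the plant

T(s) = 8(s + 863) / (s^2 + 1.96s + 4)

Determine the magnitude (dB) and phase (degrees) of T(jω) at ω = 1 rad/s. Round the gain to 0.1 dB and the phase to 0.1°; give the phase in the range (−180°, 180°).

65.7 dB, -33.1°

At s = jω = j1:
zero (s+863): 863 + j1 → |·| = √(863²+1²) = √744770 ≈ 863, ∠ = arctan(1/863) ≈ 0.07°
quadratic: (j1)² + 1.96·j1 + 4 = 3 + j1.96 → |·| ≈ 3.5835, ∠ ≈ 33.16°
|T| = 8 · 863 / 3.5835 ≈ 1926.6
Gain = 20 log₁₀(1926.6) ≈ 65.70 dB
∠T = 0.07° − 33.16° = -33.09°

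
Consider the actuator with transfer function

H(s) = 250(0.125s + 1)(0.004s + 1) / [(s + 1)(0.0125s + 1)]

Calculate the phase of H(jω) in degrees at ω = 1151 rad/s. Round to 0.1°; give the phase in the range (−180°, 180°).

-8.6°

At ω = 1151 rad/s:
zero (1 + j1151·0.125) = 1 + j143.875 → |·| ≈ 143.88, ∠ ≈ 89.60°
zero (1 + j1151·0.004) = 1 + j4.604 → |·| ≈ 4.7113, ∠ ≈ 77.75°
pole (1 + j1151·1) = 1 + j1151 → |·| ≈ 1151, ∠ ≈ 89.95°
pole (1 + j1151·0.0125) = 1 + j14.3875 → |·| ≈ 14.422, ∠ ≈ 86.02°
∠H = (89.60° + 77.75°) − (89.95° + 86.02°) = -8.62°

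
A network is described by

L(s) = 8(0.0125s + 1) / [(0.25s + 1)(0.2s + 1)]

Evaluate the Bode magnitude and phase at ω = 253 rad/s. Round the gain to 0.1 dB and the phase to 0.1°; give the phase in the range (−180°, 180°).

-41.6 dB, -105.5°

At ω = 253 rad/s:
zero (1 + j253·0.0125) = 1 + j3.1625 → |·| ≈ 3.3168, ∠ ≈ 72.45°
pole (1 + j253·0.25) = 1 + j63.25 → |·| ≈ 63.258, ∠ ≈ 89.09°
pole (1 + j253·0.2) = 1 + j50.6 → |·| ≈ 50.61, ∠ ≈ 88.87°
|L| = 8 · 3.3168 / (63.258 · 50.61) ≈ 0.0082881
Gain = 20 log₁₀(0.0082881) ≈ -41.63 dB
∠L = (72.45°) − (89.09° + 88.87°) = -105.51°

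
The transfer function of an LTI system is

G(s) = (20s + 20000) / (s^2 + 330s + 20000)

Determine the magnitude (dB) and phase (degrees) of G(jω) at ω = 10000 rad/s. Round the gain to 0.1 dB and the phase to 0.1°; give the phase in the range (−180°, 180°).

Substitute s = j10000:
Numerator: 20(j10000) + 20000 = 20000 + j200000
Denominator: (j10000)^2 + 330(j10000) + 20000 = -99980000 + j3300000
|N| = √(20000² + 200000²) ≈ 2.01e+05, ∠N ≈ 84.29°
|D| = √(99980000² + 3300000²) ≈ 1.0003e+08, ∠D ≈ 178.11°
|G| = 2.01e+05 / 1.0003e+08 ≈ 0.0020094
Gain = 20 log₁₀(0.0020094) ≈ -53.94 dB
∠G = 84.29° − 178.11° = -93.82°

-53.9 dB, -93.8°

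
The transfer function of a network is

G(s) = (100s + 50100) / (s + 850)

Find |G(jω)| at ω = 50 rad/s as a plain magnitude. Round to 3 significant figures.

Substitute s = j50:
Numerator: 100(j50) + 50100 = 50100 + j5000
Denominator: (j50) + 850 = 850 + j50
|N| = √(50100² + 5000²) ≈ 50349, ∠N ≈ 5.70°
|D| = √(850² + 50²) ≈ 851.47, ∠D ≈ 3.37°
|G| = 50349 / 851.47 ≈ 59.132

59.1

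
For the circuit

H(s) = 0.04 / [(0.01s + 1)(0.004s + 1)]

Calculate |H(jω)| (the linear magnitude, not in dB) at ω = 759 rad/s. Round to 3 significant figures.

At ω = 759 rad/s:
pole (1 + j759·0.01) = 1 + j7.59 → |·| ≈ 7.6556, ∠ ≈ 82.49°
pole (1 + j759·0.004) = 1 + j3.036 → |·| ≈ 3.1965, ∠ ≈ 71.77°
|H| = 0.04 · 1 / (7.6556 · 3.1965) ≈ 0.0016346

0.00163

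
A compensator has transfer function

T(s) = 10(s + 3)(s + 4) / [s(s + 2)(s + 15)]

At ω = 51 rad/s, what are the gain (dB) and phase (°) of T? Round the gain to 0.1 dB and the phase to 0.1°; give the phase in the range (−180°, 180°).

At s = jω = j51:
zero (s+3): 3 + j51 → |·| = √(3²+51²) = √2610 ≈ 51.088, ∠ = arctan(51/3) ≈ 86.63°
zero (s+4): 4 + j51 → |·| = √(4²+51²) = √2617 ≈ 51.157, ∠ = arctan(51/4) ≈ 85.52°
pole (s+2): 2 + j51 → |·| = √(2²+51²) = √2605 ≈ 51.039, ∠ = arctan(51/2) ≈ 87.75°
pole (s+15): 15 + j51 → |·| = √(15²+51²) = √2826 ≈ 53.16, ∠ = arctan(51/15) ≈ 73.61°
pole at origin: |s| = 51, ∠ = 90.00° (in denominator)
|T| = 10 · 2613.5 / 1.3837e+05 ≈ 0.18888
Gain = 20 log₁₀(0.18888) ≈ -14.48 dB
∠T = 172.15° − 251.36° = -79.21°

-14.5 dB, -79.2°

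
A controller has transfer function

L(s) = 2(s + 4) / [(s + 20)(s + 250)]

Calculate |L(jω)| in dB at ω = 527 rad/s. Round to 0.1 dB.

At s = jω = j527:
zero (s+4): 4 + j527 → |·| = √(4²+527²) = √277745 ≈ 527.02, ∠ = arctan(527/4) ≈ 89.57°
pole (s+20): 20 + j527 → |·| = √(20²+527²) = √278129 ≈ 527.38, ∠ = arctan(527/20) ≈ 87.83°
pole (s+250): 250 + j527 → |·| = √(250²+527²) = √340229 ≈ 583.29, ∠ = arctan(527/250) ≈ 64.62°
|L| = 2 · 527.02 / 3.0762e+05 ≈ 0.0034264
Gain = 20 log₁₀(0.0034264) ≈ -49.30 dB

-49.3 dB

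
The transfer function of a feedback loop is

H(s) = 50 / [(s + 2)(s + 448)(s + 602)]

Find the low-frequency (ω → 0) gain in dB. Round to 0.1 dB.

H(0) = 50 / (2·448·602) ≈ 9.2697e-05
20 log₁₀(9.2697e-05) ≈ -80.66 dB

-80.7 dB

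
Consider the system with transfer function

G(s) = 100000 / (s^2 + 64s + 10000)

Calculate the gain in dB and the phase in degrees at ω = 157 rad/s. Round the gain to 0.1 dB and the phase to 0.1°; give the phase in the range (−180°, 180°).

At s = jω = j157:
quadratic: (j157)² + 64·j157 + 10000 = -14649 + j10048 → |·| ≈ 17764, ∠ ≈ 145.55°
|G| = 100000 / 17764 ≈ 5.6294
Gain = 20 log₁₀(5.6294) ≈ 15.01 dB
∠G = 0.00° − 145.55° = -145.55°

15.0 dB, -145.6°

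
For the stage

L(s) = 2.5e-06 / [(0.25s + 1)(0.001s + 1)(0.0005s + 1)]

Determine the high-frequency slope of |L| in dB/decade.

-60 dB/decade

Each pole contributes −20 dB/decade at high frequency; each zero contributes +20 dB/decade.
Net: 0 zero(s) − 3 pole(s) → -60 dB/decade.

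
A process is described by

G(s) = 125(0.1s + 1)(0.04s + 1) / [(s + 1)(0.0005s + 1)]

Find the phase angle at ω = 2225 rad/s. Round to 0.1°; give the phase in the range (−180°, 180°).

At ω = 2225 rad/s:
zero (1 + j2225·0.1) = 1 + j222.5 → |·| ≈ 222.5, ∠ ≈ 89.74°
zero (1 + j2225·0.04) = 1 + j89 → |·| ≈ 89.006, ∠ ≈ 89.36°
pole (1 + j2225·1) = 1 + j2225 → |·| ≈ 2225, ∠ ≈ 89.97°
pole (1 + j2225·0.0005) = 1 + j1.1125 → |·| ≈ 1.4959, ∠ ≈ 48.05°
∠G = (89.74° + 89.36°) − (89.97° + 48.05°) = 41.08°

41.1°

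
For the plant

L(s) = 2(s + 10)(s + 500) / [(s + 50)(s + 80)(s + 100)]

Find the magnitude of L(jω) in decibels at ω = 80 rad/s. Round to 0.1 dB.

At s = jω = j80:
zero (s+10): 10 + j80 → |·| = √(10²+80²) = √6500 ≈ 80.623, ∠ = arctan(80/10) ≈ 82.87°
zero (s+500): 500 + j80 → |·| = √(500²+80²) = √256400 ≈ 506.36, ∠ = arctan(80/500) ≈ 9.09°
pole (s+50): 50 + j80 → |·| = √(50²+80²) = √8900 ≈ 94.34, ∠ = arctan(80/50) ≈ 57.99°
pole (s+80): 80 + j80 → |·| = √(80²+80²) = √12800 ≈ 113.14, ∠ = arctan(80/80) ≈ 45.00°
pole (s+100): 100 + j80 → |·| = √(100²+80²) = √16400 ≈ 128.06, ∠ = arctan(80/100) ≈ 38.66°
|L| = 2 · 40824 / 1.3669e+06 ≈ 0.059732
Gain = 20 log₁₀(0.059732) ≈ -24.48 dB

-24.5 dB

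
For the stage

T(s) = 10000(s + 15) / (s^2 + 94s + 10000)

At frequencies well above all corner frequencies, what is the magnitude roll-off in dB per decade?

Each pole contributes −20 dB/decade at high frequency; each zero contributes +20 dB/decade.
Net: 1 zero(s) − 2 pole(s) → -20 dB/decade.

-20 dB/decade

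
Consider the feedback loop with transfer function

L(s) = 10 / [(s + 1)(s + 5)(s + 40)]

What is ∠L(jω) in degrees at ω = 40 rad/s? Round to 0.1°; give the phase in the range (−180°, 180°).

At s = jω = j40:
pole (s+1): 1 + j40 → |·| = √(1²+40²) = √1601 ≈ 40.012, ∠ = arctan(40/1) ≈ 88.57°
pole (s+5): 5 + j40 → |·| = √(5²+40²) = √1625 ≈ 40.311, ∠ = arctan(40/5) ≈ 82.87°
pole (s+40): 40 + j40 → |·| = √(40²+40²) = √3200 ≈ 56.569, ∠ = arctan(40/40) ≈ 45.00°
∠L = 0.00° − 216.44° = -216.44° ≡ 143.56° (principal value)

143.6°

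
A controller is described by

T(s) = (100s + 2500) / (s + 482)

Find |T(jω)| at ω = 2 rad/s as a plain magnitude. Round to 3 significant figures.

Substitute s = j2:
Numerator: 100(j2) + 2500 = 2500 + j200
Denominator: (j2) + 482 = 482 + j2
|N| = √(2500² + 200²) ≈ 2508, ∠N ≈ 4.57°
|D| = √(482² + 2²) ≈ 482, ∠D ≈ 0.24°
|T| = 2508 / 482 ≈ 5.2033

5.20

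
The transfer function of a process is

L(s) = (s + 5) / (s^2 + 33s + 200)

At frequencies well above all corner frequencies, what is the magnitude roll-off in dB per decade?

Each pole contributes −20 dB/decade at high frequency; each zero contributes +20 dB/decade.
Net: 1 zero(s) − 2 pole(s) → -20 dB/decade.

-20 dB/decade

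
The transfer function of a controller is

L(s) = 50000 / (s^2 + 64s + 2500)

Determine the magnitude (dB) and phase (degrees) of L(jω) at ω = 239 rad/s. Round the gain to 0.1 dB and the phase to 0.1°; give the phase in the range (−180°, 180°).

-1.1 dB, -164.4°

At s = jω = j239:
quadratic: (j239)² + 64·j239 + 2500 = -54621 + j15296 → |·| ≈ 56722, ∠ ≈ 164.36°
|L| = 50000 / 56722 ≈ 0.88149
Gain = 20 log₁₀(0.88149) ≈ -1.10 dB
∠L = 0.00° − 164.36° = -164.36°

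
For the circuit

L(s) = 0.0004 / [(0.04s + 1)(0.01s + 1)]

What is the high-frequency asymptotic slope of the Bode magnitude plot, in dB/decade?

-40 dB/decade

Each pole contributes −20 dB/decade at high frequency; each zero contributes +20 dB/decade.
Net: 0 zero(s) − 2 pole(s) → -40 dB/decade.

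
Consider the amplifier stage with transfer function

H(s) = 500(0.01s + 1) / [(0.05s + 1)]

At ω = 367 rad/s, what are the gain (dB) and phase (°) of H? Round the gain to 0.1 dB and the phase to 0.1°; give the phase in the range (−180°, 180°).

40.3 dB, -12.1°

At ω = 367 rad/s:
zero (1 + j367·0.01) = 1 + j3.67 → |·| ≈ 3.8038, ∠ ≈ 74.76°
pole (1 + j367·0.05) = 1 + j18.35 → |·| ≈ 18.377, ∠ ≈ 86.88°
|H| = 500 · 3.8038 / (18.377) ≈ 103.49
Gain = 20 log₁₀(103.49) ≈ 40.30 dB
∠H = (74.76°) − (86.88°) = -12.12°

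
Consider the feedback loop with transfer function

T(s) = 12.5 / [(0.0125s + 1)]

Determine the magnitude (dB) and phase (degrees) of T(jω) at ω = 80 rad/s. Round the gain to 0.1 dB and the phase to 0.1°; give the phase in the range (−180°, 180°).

18.9 dB, -45.0°

At ω = 80 rad/s:
pole (1 + j80·0.0125) = 1 + j1 → |·| ≈ 1.4142, ∠ ≈ 45.00°
|T| = 12.5 · 1 / (1.4142) ≈ 8.8389
Gain = 20 log₁₀(8.8389) ≈ 18.93 dB
∠T = (0°) − (45.00°) = -45.00°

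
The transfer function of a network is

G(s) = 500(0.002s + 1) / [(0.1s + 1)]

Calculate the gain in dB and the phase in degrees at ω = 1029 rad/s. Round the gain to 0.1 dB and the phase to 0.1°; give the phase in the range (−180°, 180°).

20.9 dB, -25.4°

At ω = 1029 rad/s:
zero (1 + j1029·0.002) = 1 + j2.058 → |·| ≈ 2.2881, ∠ ≈ 64.08°
pole (1 + j1029·0.1) = 1 + j102.9 → |·| ≈ 102.9, ∠ ≈ 89.44°
|G| = 500 · 2.2881 / (102.9) ≈ 11.118
Gain = 20 log₁₀(11.118) ≈ 20.92 dB
∠G = (64.08°) − (89.44°) = -25.36°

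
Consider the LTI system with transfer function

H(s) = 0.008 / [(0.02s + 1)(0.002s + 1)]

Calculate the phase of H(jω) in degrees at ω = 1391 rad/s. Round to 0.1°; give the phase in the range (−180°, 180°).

At ω = 1391 rad/s:
pole (1 + j1391·0.02) = 1 + j27.82 → |·| ≈ 27.838, ∠ ≈ 87.94°
pole (1 + j1391·0.002) = 1 + j2.782 → |·| ≈ 2.9563, ∠ ≈ 70.23°
∠H = (0°) − (87.94° + 70.23°) = -158.17°

-158.2°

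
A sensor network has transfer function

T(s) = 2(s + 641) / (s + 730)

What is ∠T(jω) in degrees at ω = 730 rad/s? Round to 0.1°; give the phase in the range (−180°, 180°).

At s = jω = j730:
zero (s+641): 641 + j730 → |·| = √(641²+730²) = √943781 ≈ 971.48, ∠ = arctan(730/641) ≈ 48.71°
pole (s+730): 730 + j730 → |·| = √(730²+730²) = √1065800 ≈ 1032.4, ∠ = arctan(730/730) ≈ 45.00°
∠T = 48.71° − 45.00° = 3.71°

3.7°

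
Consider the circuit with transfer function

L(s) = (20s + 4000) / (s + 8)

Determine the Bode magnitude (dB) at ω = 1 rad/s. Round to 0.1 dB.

Substitute s = j1:
Numerator: 20(j1) + 4000 = 4000 + j20
Denominator: (j1) + 8 = 8 + j1
|N| = √(4000² + 20²) ≈ 4000, ∠N ≈ 0.29°
|D| = √(8² + 1²) ≈ 8.0623, ∠D ≈ 7.13°
|L| = 4000 / 8.0623 ≈ 496.14
Gain = 20 log₁₀(496.14) ≈ 53.91 dB

53.9 dB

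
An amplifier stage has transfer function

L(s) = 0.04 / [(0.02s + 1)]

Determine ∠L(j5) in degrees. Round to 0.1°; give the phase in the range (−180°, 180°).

At ω = 5 rad/s:
pole (1 + j5·0.02) = 1 + j0.1 → |·| ≈ 1.005, ∠ ≈ 5.71°
∠L = (0°) − (5.71°) = -5.71°

-5.7°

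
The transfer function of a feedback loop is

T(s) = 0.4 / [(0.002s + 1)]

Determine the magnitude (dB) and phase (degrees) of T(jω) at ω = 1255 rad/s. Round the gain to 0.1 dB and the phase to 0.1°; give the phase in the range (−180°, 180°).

At ω = 1255 rad/s:
pole (1 + j1255·0.002) = 1 + j2.51 → |·| ≈ 2.7019, ∠ ≈ 68.28°
|T| = 0.4 · 1 / (2.7019) ≈ 0.14804
Gain = 20 log₁₀(0.14804) ≈ -16.59 dB
∠T = (0°) − (68.28°) = -68.28°

-16.6 dB, -68.3°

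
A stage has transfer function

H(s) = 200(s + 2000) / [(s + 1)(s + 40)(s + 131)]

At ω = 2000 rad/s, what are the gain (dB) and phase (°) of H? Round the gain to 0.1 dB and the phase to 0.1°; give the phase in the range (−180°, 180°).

-83.0 dB, 139.9°

At s = jω = j2000:
zero (s+2000): 2000 + j2000 → |·| = √(2000²+2000²) = √8000000 ≈ 2828.4, ∠ = arctan(2000/2000) ≈ 45.00°
pole (s+1): 1 + j2000 → |·| = √(1²+2000²) = √4000001 ≈ 2000, ∠ = arctan(2000/1) ≈ 89.97°
pole (s+40): 40 + j2000 → |·| = √(40²+2000²) = √4001600 ≈ 2000.4, ∠ = arctan(2000/40) ≈ 88.85°
pole (s+131): 131 + j2000 → |·| = √(131²+2000²) = √4017161 ≈ 2004.3, ∠ = arctan(2000/131) ≈ 86.25°
|H| = 200 · 2828.4 / 8.0188e+09 ≈ 7.0544e-05
Gain = 20 log₁₀(7.0544e-05) ≈ -83.03 dB
∠H = 45.00° − 265.07° = -220.07° ≡ 139.93° (principal value)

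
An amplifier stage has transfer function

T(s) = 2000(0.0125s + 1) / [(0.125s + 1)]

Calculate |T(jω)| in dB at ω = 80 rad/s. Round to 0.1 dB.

49.0 dB

At ω = 80 rad/s:
zero (1 + j80·0.0125) = 1 + j1 → |·| ≈ 1.4142, ∠ ≈ 45.00°
pole (1 + j80·0.125) = 1 + j10 → |·| ≈ 10.05, ∠ ≈ 84.29°
|T| = 2000 · 1.4142 / (10.05) ≈ 281.43
Gain = 20 log₁₀(281.43) ≈ 48.99 dB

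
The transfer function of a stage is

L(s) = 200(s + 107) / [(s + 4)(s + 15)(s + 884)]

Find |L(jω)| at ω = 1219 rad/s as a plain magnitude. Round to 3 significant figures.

At s = jω = j1219:
zero (s+107): 107 + j1219 → |·| = √(107²+1219²) = √1497410 ≈ 1223.7, ∠ = arctan(1219/107) ≈ 84.98°
pole (s+4): 4 + j1219 → |·| = √(4²+1219²) = √1485977 ≈ 1219, ∠ = arctan(1219/4) ≈ 89.81°
pole (s+15): 15 + j1219 → |·| = √(15²+1219²) = √1486186 ≈ 1219.1, ∠ = arctan(1219/15) ≈ 89.30°
pole (s+884): 884 + j1219 → |·| = √(884²+1219²) = √2267417 ≈ 1505.8, ∠ = arctan(1219/884) ≈ 54.05°
|L| = 200 · 1223.7 / 2.2377e+09 ≈ 0.00010937

0.000109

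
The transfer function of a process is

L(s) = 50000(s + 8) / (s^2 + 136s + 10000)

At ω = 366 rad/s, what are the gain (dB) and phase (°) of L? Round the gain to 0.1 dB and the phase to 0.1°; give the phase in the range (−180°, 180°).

42.7 dB, -69.4°

At s = jω = j366:
zero (s+8): 8 + j366 → |·| = √(8²+366²) = √134020 ≈ 366.09, ∠ = arctan(366/8) ≈ 88.75°
quadratic: (j366)² + 136·j366 + 10000 = -123956 + j49776 → |·| ≈ 1.3358e+05, ∠ ≈ 158.12°
|L| = 50000 · 366.09 / 1.3358e+05 ≈ 137.03
Gain = 20 log₁₀(137.03) ≈ 42.74 dB
∠L = 88.75° − 158.12° = -69.37°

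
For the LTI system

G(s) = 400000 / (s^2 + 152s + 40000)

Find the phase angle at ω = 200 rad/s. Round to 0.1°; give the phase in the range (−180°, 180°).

At s = jω = j200:
quadratic: (j200)² + 152·j200 + 40000 = 0 + j30400 → |·| ≈ 30400, ∠ ≈ 90.00°
∠G = 0.00° − 90.00° = -90.00°

-90.0°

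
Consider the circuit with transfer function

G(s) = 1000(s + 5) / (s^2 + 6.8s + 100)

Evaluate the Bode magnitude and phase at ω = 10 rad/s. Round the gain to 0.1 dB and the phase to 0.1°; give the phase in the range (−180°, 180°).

44.3 dB, -26.6°

At s = jω = j10:
zero (s+5): 5 + j10 → |·| = √(5²+10²) = √125 ≈ 11.18, ∠ = arctan(10/5) ≈ 63.43°
quadratic: (j10)² + 6.8·j10 + 100 = 0 + j68 → |·| ≈ 68, ∠ ≈ 90.00°
|G| = 1000 · 11.18 / 68 ≈ 164.41
Gain = 20 log₁₀(164.41) ≈ 44.32 dB
∠G = 63.43° − 90.00° = -26.57°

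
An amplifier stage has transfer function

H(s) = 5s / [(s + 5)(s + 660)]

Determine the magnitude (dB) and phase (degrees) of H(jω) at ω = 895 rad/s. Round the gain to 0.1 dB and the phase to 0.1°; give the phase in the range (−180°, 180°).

-46.9 dB, -53.3°

At s = jω = j895:
zero at origin: s = j895 → |·| = 895, ∠ = 90.00°
pole (s+5): 5 + j895 → |·| = √(5²+895²) = √801050 ≈ 895.01, ∠ = arctan(895/5) ≈ 89.68°
pole (s+660): 660 + j895 → |·| = √(660²+895²) = √1236625 ≈ 1112, ∠ = arctan(895/660) ≈ 53.59°
|H| = 5 · 895 / 9.9525e+05 ≈ 0.0044964
Gain = 20 log₁₀(0.0044964) ≈ -46.94 dB
∠H = 90.00° − 143.27° = -53.27°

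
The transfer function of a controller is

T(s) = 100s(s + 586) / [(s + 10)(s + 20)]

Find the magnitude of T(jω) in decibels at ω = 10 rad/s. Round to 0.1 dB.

65.4 dB

At s = jω = j10:
zero (s+586): 586 + j10 → |·| = √(586²+10²) = √343496 ≈ 586.09, ∠ = arctan(10/586) ≈ 0.98°
zero at origin: s = j10 → |·| = 10, ∠ = 90.00°
pole (s+10): 10 + j10 → |·| = √(10²+10²) = √200 ≈ 14.142, ∠ = arctan(10/10) ≈ 45.00°
pole (s+20): 20 + j10 → |·| = √(20²+10²) = √500 ≈ 22.361, ∠ = arctan(10/20) ≈ 26.57°
|T| = 100 · 5860.9 / 316.23 ≈ 1853.4
Gain = 20 log₁₀(1853.4) ≈ 65.36 dB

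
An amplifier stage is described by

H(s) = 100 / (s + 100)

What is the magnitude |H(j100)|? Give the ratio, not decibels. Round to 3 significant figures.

Substitute s = j100:
Numerator: 100 = 100 + j0
Denominator: (j100) + 100 = 100 + j100
|N| = √(100² + 0²) ≈ 100, ∠N ≈ 0.00°
|D| = √(100² + 100²) ≈ 141.42, ∠D ≈ 45.00°
|H| = 100 / 141.42 ≈ 0.70711

0.707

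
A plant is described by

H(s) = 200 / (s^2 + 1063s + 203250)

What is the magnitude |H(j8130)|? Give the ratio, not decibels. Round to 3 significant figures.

3.01e-06

Substitute s = j8130:
Numerator: 200 = 200 + j0
Denominator: (j8130)^2 + 1063(j8130) + 203250 = -65893650 + j8642190
|N| = √(200² + 0²) ≈ 200, ∠N ≈ 0.00°
|D| = √(65893650² + 8642190²) ≈ 6.6458e+07, ∠D ≈ 172.53°
|H| = 200 / 6.6458e+07 ≈ 3.0094e-06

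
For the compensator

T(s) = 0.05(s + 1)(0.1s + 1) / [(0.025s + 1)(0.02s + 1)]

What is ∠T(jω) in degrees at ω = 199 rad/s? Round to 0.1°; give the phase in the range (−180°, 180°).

At ω = 199 rad/s:
zero (1 + j199·1) = 1 + j199 → |·| ≈ 199, ∠ ≈ 89.71°
zero (1 + j199·0.1) = 1 + j19.9 → |·| ≈ 19.925, ∠ ≈ 87.12°
pole (1 + j199·0.025) = 1 + j4.975 → |·| ≈ 5.0745, ∠ ≈ 78.63°
pole (1 + j199·0.02) = 1 + j3.98 → |·| ≈ 4.1037, ∠ ≈ 75.90°
∠T = (89.71° + 87.12°) − (78.63° + 75.90°) = 22.30°

22.3°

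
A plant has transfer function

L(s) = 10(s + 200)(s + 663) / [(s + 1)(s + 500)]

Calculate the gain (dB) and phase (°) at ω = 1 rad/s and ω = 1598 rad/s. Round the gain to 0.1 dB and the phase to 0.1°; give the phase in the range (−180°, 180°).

At s = jω = j1:
zero (s+200): 200 + j1 → |·| = √(200²+1²) = √40001 ≈ 200, ∠ = arctan(1/200) ≈ 0.29°
zero (s+663): 663 + j1 → |·| = √(663²+1²) = √439570 ≈ 663, ∠ = arctan(1/663) ≈ 0.09°
pole (s+1): 1 + j1 → |·| = √(1²+1²) = √2 ≈ 1.4142, ∠ = arctan(1/1) ≈ 45.00°
pole (s+500): 500 + j1 → |·| = √(500²+1²) = √250001 ≈ 500, ∠ = arctan(1/500) ≈ 0.11°
|L| = 10 · 1.326e+05 / 707.1 ≈ 1875.3
Gain = 20 log₁₀(1875.3) ≈ 65.46 dB
∠L = 0.38° − 45.11° = -44.73°

At s = jω = j1598:
zero (s+200): 200 + j1598 → |·| = √(200²+1598²) = √2593604 ≈ 1610.5, ∠ = arctan(1598/200) ≈ 82.87°
zero (s+663): 663 + j1598 → |·| = √(663²+1598²) = √2993173 ≈ 1730.1, ∠ = arctan(1598/663) ≈ 67.47°
pole (s+1): 1 + j1598 → |·| = √(1²+1598²) = √2553605 ≈ 1598, ∠ = arctan(1598/1) ≈ 89.96°
pole (s+500): 500 + j1598 → |·| = √(500²+1598²) = √2803604 ≈ 1674.4, ∠ = arctan(1598/500) ≈ 72.63°
|L| = 10 · 2.7863e+06 / 2.6757e+06 ≈ 10.413
Gain = 20 log₁₀(10.413) ≈ 20.35 dB
∠L = 150.34° − 162.59° = -12.25°

ω = 1: 65.5 dB, -44.7°; ω = 1598: 20.4 dB, -12.3°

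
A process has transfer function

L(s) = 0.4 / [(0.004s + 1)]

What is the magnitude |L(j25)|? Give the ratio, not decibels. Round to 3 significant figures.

0.398

At ω = 25 rad/s:
pole (1 + j25·0.004) = 1 + j0.1 → |·| ≈ 1.005, ∠ ≈ 5.71°
|L| = 0.4 · 1 / (1.005) ≈ 0.39801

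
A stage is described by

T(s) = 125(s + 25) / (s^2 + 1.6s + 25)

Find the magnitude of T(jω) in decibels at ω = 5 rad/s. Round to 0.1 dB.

At s = jω = j5:
zero (s+25): 25 + j5 → |·| = √(25²+5²) = √650 ≈ 25.495, ∠ = arctan(5/25) ≈ 11.31°
quadratic: (j5)² + 1.6·j5 + 25 = 0 + j8 → |·| ≈ 8, ∠ ≈ 90.00°
|T| = 125 · 25.495 / 8 ≈ 398.36
Gain = 20 log₁₀(398.36) ≈ 52.01 dB

52.0 dB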